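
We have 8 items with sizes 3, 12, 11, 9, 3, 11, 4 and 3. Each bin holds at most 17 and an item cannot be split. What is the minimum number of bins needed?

Total = 12 + 11 + 11 + 9 + 4 + 3 + 3 + 3 = 56.
Lower bound: ⌈56/17⌉ = 4 bins.
A packing using 4 bins:
  bin 1: 12 + 4 = 16
  bin 2: 11 + 3 + 3 = 17
  bin 3: 11 + 3 = 14
  bin 4: 9 = 9
This matches the lower bound, so 4 is optimal.

4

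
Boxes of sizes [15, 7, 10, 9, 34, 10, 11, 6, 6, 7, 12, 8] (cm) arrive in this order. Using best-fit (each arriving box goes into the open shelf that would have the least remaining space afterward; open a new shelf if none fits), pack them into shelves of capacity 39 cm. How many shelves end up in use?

4

  15 → shelf 1 (new)  [load 15/39]
  7 → shelf 1  [load 22/39]
  10 → shelf 1  [load 32/39]
  9 → shelf 2 (new)  [load 9/39]
  34 → shelf 3 (new)  [load 34/39]
  10 → shelf 2  [load 19/39]
  11 → shelf 2  [load 30/39]
  6 → shelf 1  [load 38/39]
  6 → shelf 2  [load 36/39]
  7 → shelf 4 (new)  [load 7/39]
  12 → shelf 4  [load 19/39]
  8 → shelf 4  [load 27/39]
4 shelves opened.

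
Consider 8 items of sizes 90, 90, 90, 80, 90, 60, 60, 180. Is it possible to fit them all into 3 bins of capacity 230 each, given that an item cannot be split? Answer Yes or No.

Total = 740; ⌈740/230⌉ = 4.
At least 4 bins are required, but only 3 are allowed.

No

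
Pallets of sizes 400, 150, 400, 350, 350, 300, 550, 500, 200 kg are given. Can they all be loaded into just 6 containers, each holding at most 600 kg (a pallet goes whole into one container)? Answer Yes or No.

Total = 3200 kg; ⌈3200/600⌉ = 6.
The bound of 6 does not rule out 6, but exhaustive search shows no assignment into 6 containers of capacity 600 kg exists — the minimum is 7.

No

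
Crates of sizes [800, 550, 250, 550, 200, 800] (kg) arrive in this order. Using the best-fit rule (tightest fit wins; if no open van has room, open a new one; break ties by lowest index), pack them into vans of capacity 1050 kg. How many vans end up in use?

4

  800 → van 1 (new)  [load 800/1050]
  550 → van 2 (new)  [load 550/1050]
  250 → van 1  [load 1050/1050]
  550 → van 3 (new)  [load 550/1050]
  200 → van 2  [load 750/1050]
  800 → van 4 (new)  [load 800/1050]
4 vans opened.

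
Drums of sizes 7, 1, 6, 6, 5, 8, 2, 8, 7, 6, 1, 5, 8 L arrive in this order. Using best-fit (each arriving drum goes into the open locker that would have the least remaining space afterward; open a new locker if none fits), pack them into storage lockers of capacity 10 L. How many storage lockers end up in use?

  7 → locker 1 (new)  [load 7/10]
  1 → locker 1  [load 8/10]
  6 → locker 2 (new)  [load 6/10]
  6 → locker 3 (new)  [load 6/10]
  5 → locker 4 (new)  [load 5/10]
  8 → locker 5 (new)  [load 8/10]
  2 → locker 1  [load 10/10]
  8 → locker 6 (new)  [load 8/10]
  7 → locker 7 (new)  [load 7/10]
  6 → locker 8 (new)  [load 6/10]
  1 → locker 5  [load 9/10]
  5 → locker 4  [load 10/10]
  8 → locker 9 (new)  [load 8/10]
9 storage lockers opened.

9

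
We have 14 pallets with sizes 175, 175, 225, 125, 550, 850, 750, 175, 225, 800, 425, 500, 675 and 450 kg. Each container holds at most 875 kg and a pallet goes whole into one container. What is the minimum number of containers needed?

8

Total = 850 + 800 + 750 + 675 + 550 + 500 + 450 + 425 + 225 + 225 + 175 + 175 + 175 + 125 = 6100 kg.
Lower bound: ⌈6100/875⌉ = 7 containers.
A packing using 8 containers:
  container 1: 850 = 850
  container 2: 800 = 800
  container 3: 750 + 125 = 875
  container 4: 675 + 175 = 850
  container 5: 550 + 225 = 775
  container 6: 500 + 225 = 725
  container 7: 450 + 425 = 875
  container 8: 175 + 175 = 350
No arrangement into 7 containers stays within capacity, so 8 is optimal.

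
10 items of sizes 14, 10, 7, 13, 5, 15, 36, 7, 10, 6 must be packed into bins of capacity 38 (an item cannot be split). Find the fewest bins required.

4

Total = 36 + 15 + 14 + 13 + 10 + 10 + 7 + 7 + 6 + 5 = 123.
Lower bound: ⌈123/38⌉ = 4 bins.
A packing using 4 bins:
  bin 1: 36 = 36
  bin 2: 15 + 14 + 7 = 36
  bin 3: 13 + 10 + 10 + 5 = 38
  bin 4: 7 + 6 = 13
This matches the lower bound, so 4 is optimal.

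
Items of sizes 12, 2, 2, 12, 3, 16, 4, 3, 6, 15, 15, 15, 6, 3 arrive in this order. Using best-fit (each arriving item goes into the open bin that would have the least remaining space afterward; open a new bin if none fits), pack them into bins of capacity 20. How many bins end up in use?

7

  12 → bin 1 (new)  [load 12/20]
  2 → bin 1  [load 14/20]
  2 → bin 1  [load 16/20]
  12 → bin 2 (new)  [load 12/20]
  3 → bin 1  [load 19/20]
  16 → bin 3 (new)  [load 16/20]
  4 → bin 3  [load 20/20]
  3 → bin 2  [load 15/20]
  6 → bin 4 (new)  [load 6/20]
  15 → bin 5 (new)  [load 15/20]
  15 → bin 6 (new)  [load 15/20]
  15 → bin 7 (new)  [load 15/20]
  6 → bin 4  [load 12/20]
  3 → bin 2  [load 18/20]
7 bins opened.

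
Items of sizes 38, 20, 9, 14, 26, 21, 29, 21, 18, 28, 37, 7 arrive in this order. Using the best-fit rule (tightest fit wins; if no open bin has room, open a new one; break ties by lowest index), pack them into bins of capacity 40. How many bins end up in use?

  38 → bin 1 (new)  [load 38/40]
  20 → bin 2 (new)  [load 20/40]
  9 → bin 2  [load 29/40]
  14 → bin 3 (new)  [load 14/40]
  26 → bin 3  [load 40/40]
  21 → bin 4 (new)  [load 21/40]
  29 → bin 5 (new)  [load 29/40]
  21 → bin 6 (new)  [load 21/40]
  18 → bin 4  [load 39/40]
  28 → bin 7 (new)  [load 28/40]
  37 → bin 8 (new)  [load 37/40]
  7 → bin 2  [load 36/40]
8 bins opened.

8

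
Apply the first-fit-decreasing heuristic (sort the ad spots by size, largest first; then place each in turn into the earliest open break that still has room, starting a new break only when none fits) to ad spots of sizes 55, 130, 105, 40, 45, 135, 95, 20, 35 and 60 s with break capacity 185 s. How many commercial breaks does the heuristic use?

4

Sorted descending: 135, 130, 105, 95, 60, 55, 45, 40, 35, 20.
  135 → break 1 (new)  [load 135/185]
  130 → break 2 (new)  [load 130/185]
  105 → break 3 (new)  [load 105/185]
  95 → break 4 (new)  [load 95/185]
  60 → break 3  [load 165/185]
  55 → break 2  [load 185/185]
  45 → break 1  [load 180/185]
  40 → break 4  [load 135/185]
  35 → break 4  [load 170/185]
  20 → break 3  [load 185/185]
4 commercial breaks opened.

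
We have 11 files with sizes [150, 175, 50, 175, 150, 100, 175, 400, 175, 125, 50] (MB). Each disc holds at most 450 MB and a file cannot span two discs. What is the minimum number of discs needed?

Total = 400 + 175 + 175 + 175 + 175 + 150 + 150 + 125 + 100 + 50 + 50 = 1725 MB.
Lower bound: ⌈1725/450⌉ = 4 discs.
A packing using 4 discs:
  disc 1: 400 + 50 = 450
  disc 2: 175 + 175 + 100 = 450
  disc 3: 175 + 175 + 50 = 400
  disc 4: 150 + 150 + 125 = 425
This matches the lower bound, so 4 is optimal.

4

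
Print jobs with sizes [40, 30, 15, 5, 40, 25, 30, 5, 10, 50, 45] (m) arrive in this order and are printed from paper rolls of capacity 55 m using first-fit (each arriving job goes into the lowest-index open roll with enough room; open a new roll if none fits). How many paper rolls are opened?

  40 → roll 1 (new)  [load 40/55]
  30 → roll 2 (new)  [load 30/55]
  15 → roll 1  [load 55/55]
  5 → roll 2  [load 35/55]
  40 → roll 3 (new)  [load 40/55]
  25 → roll 4 (new)  [load 25/55]
  30 → roll 4  [load 55/55]
  5 → roll 2  [load 40/55]
  10 → roll 2  [load 50/55]
  50 → roll 5 (new)  [load 50/55]
  45 → roll 6 (new)  [load 45/55]
6 paper rolls opened.

6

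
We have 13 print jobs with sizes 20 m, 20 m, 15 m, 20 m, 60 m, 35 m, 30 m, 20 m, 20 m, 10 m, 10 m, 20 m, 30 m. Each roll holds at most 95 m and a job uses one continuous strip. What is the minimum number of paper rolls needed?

Total = 60 + 35 + 30 + 30 + 20 + 20 + 20 + 20 + 20 + 20 + 15 + 10 + 10 = 310 m.
Lower bound: ⌈310/95⌉ = 4 paper rolls.
A packing using 4 paper rolls:
  roll 1: 60 + 35 = 95
  roll 2: 30 + 30 + 20 + 15 = 95
  roll 3: 20 + 20 + 20 + 20 + 10 = 90
  roll 4: 20 + 10 = 30
This matches the lower bound, so 4 is optimal.

4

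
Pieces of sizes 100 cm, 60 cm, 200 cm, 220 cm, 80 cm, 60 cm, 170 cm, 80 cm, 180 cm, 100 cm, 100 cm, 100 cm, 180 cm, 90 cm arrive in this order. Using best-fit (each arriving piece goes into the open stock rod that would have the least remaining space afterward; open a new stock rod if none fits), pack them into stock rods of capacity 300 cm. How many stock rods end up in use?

  100 → stock rod 1 (new)  [load 100/300]
  60 → stock rod 1  [load 160/300]
  200 → stock rod 2 (new)  [load 200/300]
  220 → stock rod 3 (new)  [load 220/300]
  80 → stock rod 3  [load 300/300]
  60 → stock rod 2  [load 260/300]
  170 → stock rod 4 (new)  [load 170/300]
  80 → stock rod 4  [load 250/300]
  180 → stock rod 5 (new)  [load 180/300]
  100 → stock rod 5  [load 280/300]
  100 → stock rod 1  [load 260/300]
  100 → stock rod 6 (new)  [load 100/300]
  180 → stock rod 6  [load 280/300]
  90 → stock rod 7 (new)  [load 90/300]
7 stock rods opened.

7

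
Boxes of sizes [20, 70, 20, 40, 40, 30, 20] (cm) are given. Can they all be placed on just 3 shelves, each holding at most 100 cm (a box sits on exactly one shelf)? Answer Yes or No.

A valid assignment using 3 shelves:
  shelf 1: 70 + 30 = 100
  shelf 2: 40 + 40 + 20 = 100
  shelf 3: 20 + 20 = 40
Every load is within 100 cm, so 3 shelves suffice.

Yes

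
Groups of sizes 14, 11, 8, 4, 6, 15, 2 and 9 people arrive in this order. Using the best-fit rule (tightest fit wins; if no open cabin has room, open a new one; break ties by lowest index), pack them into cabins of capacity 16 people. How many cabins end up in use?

  14 → cabin 1 (new)  [load 14/16]
  11 → cabin 2 (new)  [load 11/16]
  8 → cabin 3 (new)  [load 8/16]
  4 → cabin 2  [load 15/16]
  6 → cabin 3  [load 14/16]
  15 → cabin 4 (new)  [load 15/16]
  2 → cabin 1  [load 16/16]
  9 → cabin 5 (new)  [load 9/16]
5 cabins opened.

5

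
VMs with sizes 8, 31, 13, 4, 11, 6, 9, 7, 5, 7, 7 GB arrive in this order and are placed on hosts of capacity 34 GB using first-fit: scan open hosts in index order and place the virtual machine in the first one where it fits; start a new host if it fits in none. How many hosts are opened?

  8 → host 1 (new)  [load 8/34]
  31 → host 2 (new)  [load 31/34]
  13 → host 1  [load 21/34]
  4 → host 1  [load 25/34]
  11 → host 3 (new)  [load 11/34]
  6 → host 1  [load 31/34]
  9 → host 3  [load 20/34]
  7 → host 3  [load 27/34]
  5 → host 3  [load 32/34]
  7 → host 4 (new)  [load 7/34]
  7 → host 4  [load 14/34]
4 hosts opened.

4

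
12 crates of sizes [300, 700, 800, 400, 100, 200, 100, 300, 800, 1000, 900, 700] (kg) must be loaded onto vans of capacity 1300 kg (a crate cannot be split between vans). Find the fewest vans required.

Total = 1000 + 900 + 800 + 800 + 700 + 700 + 400 + 300 + 300 + 200 + 100 + 100 = 6300 kg.
Lower bound: ⌈6300/1300⌉ = 5 vans.
Also, 6 crates each exceed 650 kg, and no two of those can share a van, so at least 6 vans are needed.
A packing using 6 vans:
  van 1: 1000 + 300 = 1300
  van 2: 900 + 400 = 1300
  van 3: 800 + 300 + 200 = 1300
  van 4: 800 + 100 + 100 = 1000
  van 5: 700 = 700
  van 6: 700 = 700
This matches the lower bound, so 6 is optimal.

6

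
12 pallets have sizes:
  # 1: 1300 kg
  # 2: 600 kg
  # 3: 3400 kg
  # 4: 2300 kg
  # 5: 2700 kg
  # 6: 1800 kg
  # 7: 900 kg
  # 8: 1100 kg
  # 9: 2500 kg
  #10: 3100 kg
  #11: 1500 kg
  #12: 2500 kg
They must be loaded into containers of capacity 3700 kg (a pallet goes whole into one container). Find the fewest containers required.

7

Total = 3400 + 3100 + 2700 + 2500 + 2500 + 2300 + 1800 + 1500 + 1300 + 1100 + 900 + 600 = 23700 kg.
Lower bound: ⌈23700/3700⌉ = 7 containers.
A packing using 7 containers:
  container 1: 3400 = 3400
  container 2: 3100 + 600 = 3700
  container 3: 2700 + 900 = 3600
  container 4: 2500 + 1100 = 3600
  container 5: 2500 = 2500
  container 6: 2300 + 1300 = 3600
  container 7: 1800 + 1500 = 3300
This matches the lower bound, so 7 is optimal.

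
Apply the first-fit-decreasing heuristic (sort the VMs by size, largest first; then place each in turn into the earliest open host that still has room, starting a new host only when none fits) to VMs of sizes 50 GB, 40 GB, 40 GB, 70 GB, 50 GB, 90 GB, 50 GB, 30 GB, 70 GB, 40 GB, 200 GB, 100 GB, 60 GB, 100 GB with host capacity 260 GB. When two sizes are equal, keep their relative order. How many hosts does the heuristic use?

Sorted descending: 200, 100, 100, 90, 70, 70, 60, 50, 50, 50, 40, 40, 40, 30.
  200 → host 1 (new)  [load 200/260]
  100 → host 2 (new)  [load 100/260]
  100 → host 2  [load 200/260]
  90 → host 3 (new)  [load 90/260]
  70 → host 3  [load 160/260]
  70 → host 3  [load 230/260]
  60 → host 1  [load 260/260]
  50 → host 2  [load 250/260]
  50 → host 4 (new)  [load 50/260]
  50 → host 4  [load 100/260]
  40 → host 4  [load 140/260]
  40 → host 4  [load 180/260]
  40 → host 4  [load 220/260]
  30 → host 3  [load 260/260]
4 hosts opened.

4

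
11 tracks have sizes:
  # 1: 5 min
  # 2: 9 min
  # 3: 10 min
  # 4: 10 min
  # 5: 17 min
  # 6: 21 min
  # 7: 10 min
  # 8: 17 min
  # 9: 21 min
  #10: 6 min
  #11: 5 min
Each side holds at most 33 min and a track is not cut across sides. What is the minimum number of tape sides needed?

5

Total = 21 + 21 + 17 + 17 + 10 + 10 + 10 + 9 + 6 + 5 + 5 = 131 min.
Lower bound: ⌈131/33⌉ = 4 tape sides.
A packing using 5 tape sides:
  side 1: 21 + 10 = 31
  side 2: 21 + 10 = 31
  side 3: 17 + 10 + 6 = 33
  side 4: 17 + 9 + 5 = 31
  side 5: 5 = 5
No arrangement into 4 tape sides stays within capacity, so 5 is optimal.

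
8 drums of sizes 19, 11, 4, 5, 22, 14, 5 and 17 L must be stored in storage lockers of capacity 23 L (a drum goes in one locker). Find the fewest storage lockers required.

5

Total = 22 + 19 + 17 + 14 + 11 + 5 + 5 + 4 = 97 L.
Lower bound: ⌈97/23⌉ = 5 storage lockers.
A packing using 5 storage lockers:
  locker 1: 22 = 22
  locker 2: 19 + 4 = 23
  locker 3: 17 + 5 = 22
  locker 4: 14 + 5 = 19
  locker 5: 11 = 11
This matches the lower bound, so 5 is optimal.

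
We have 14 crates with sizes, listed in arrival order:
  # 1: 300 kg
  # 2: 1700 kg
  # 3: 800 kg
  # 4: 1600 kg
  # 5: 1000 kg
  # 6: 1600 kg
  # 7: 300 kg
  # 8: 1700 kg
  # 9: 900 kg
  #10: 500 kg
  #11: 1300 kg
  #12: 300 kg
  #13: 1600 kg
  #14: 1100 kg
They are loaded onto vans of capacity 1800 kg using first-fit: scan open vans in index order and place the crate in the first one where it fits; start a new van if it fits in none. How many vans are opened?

  300 → van 1 (new)  [load 300/1800]
  1700 → van 2 (new)  [load 1700/1800]
  800 → van 1  [load 1100/1800]
  1600 → van 3 (new)  [load 1600/1800]
  1000 → van 4 (new)  [load 1000/1800]
  1600 → van 5 (new)  [load 1600/1800]
  300 → van 1  [load 1400/1800]
  1700 → van 6 (new)  [load 1700/1800]
  900 → van 7 (new)  [load 900/1800]
  500 → van 4  [load 1500/1800]
  1300 → van 8 (new)  [load 1300/1800]
  300 → van 1  [load 1700/1800]
  1600 → van 9 (new)  [load 1600/1800]
  1100 → van 10 (new)  [load 1100/1800]
10 vans opened.

10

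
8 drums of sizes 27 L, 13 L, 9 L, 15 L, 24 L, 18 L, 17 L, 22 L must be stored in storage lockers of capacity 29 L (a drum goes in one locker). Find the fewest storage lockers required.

6

Total = 27 + 24 + 22 + 18 + 17 + 15 + 13 + 9 = 145 L.
Lower bound: ⌈145/29⌉ = 5 storage lockers.
Also, 6 drums each exceed 29/2 L, and no two of those can share a locker, so at least 6 storage lockers are needed.
A packing using 6 storage lockers:
  locker 1: 27 = 27
  locker 2: 24 = 24
  locker 3: 22 = 22
  locker 4: 18 + 9 = 27
  locker 5: 17 = 17
  locker 6: 15 + 13 = 28
This matches the lower bound, so 6 is optimal.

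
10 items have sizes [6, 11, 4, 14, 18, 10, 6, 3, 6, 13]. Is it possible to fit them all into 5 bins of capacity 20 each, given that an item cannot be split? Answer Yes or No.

A valid assignment using 5 bins:
  bin 1: 18 = 18
  bin 2: 14 + 6 = 20
  bin 3: 13 + 6 = 19
  bin 4: 11 + 6 + 3 = 20
  bin 5: 10 + 4 = 14
Every load is within 20, so 5 bins suffice.

Yes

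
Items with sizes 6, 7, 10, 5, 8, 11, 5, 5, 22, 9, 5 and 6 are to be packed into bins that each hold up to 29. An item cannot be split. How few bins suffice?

4

Total = 22 + 11 + 10 + 9 + 8 + 7 + 6 + 6 + 5 + 5 + 5 + 5 = 99.
Lower bound: ⌈99/29⌉ = 4 bins.
A packing using 4 bins:
  bin 1: 22 + 7 = 29
  bin 2: 11 + 10 + 8 = 29
  bin 3: 9 + 6 + 6 + 5 = 26
  bin 4: 5 + 5 + 5 = 15
This matches the lower bound, so 4 is optimal.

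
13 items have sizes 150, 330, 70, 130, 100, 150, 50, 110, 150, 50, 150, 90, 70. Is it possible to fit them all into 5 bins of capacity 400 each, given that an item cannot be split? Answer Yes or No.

A valid assignment using 4 bins:
  bin 1: 330 + 70 = 400
  bin 2: 150 + 150 + 100 = 400
  bin 3: 150 + 150 + 50 + 50 = 400
  bin 4: 130 + 110 + 90 + 70 = 400
That uses only 4 ≤ 5, so 5 bins are enough.

Yes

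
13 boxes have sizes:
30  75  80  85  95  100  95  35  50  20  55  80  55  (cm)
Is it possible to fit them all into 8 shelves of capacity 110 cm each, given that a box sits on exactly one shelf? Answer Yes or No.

Total = 855 cm; ⌈855/110⌉ = 8.
The bound of 8 does not rule out 8, but exhaustive search shows no assignment into 8 shelves of capacity 110 cm exists — the minimum is 9.

No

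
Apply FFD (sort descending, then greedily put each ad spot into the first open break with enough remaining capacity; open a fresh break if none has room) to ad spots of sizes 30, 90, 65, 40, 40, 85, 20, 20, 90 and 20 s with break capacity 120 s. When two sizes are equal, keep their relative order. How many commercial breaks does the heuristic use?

Sorted descending: 90, 90, 85, 65, 40, 40, 30, 20, 20, 20.
  90 → break 1 (new)  [load 90/120]
  90 → break 2 (new)  [load 90/120]
  85 → break 3 (new)  [load 85/120]
  65 → break 4 (new)  [load 65/120]
  40 → break 4  [load 105/120]
  40 → break 5 (new)  [load 40/120]
  30 → break 1  [load 120/120]
  20 → break 2  [load 110/120]
  20 → break 3  [load 105/120]
  20 → break 5  [load 60/120]
5 commercial breaks opened.

5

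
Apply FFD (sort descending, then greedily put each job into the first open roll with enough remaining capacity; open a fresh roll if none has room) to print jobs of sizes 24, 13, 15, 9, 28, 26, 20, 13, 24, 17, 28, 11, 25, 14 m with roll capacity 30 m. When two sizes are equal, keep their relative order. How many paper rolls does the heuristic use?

10

Sorted descending: 28, 28, 26, 25, 24, 24, 20, 17, 15, 14, 13, 13, 11, 9.
  28 → roll 1 (new)  [load 28/30]
  28 → roll 2 (new)  [load 28/30]
  26 → roll 3 (new)  [load 26/30]
  25 → roll 4 (new)  [load 25/30]
  24 → roll 5 (new)  [load 24/30]
  24 → roll 6 (new)  [load 24/30]
  20 → roll 7 (new)  [load 20/30]
  17 → roll 8 (new)  [load 17/30]
  15 → roll 9 (new)  [load 15/30]
  14 → roll 9  [load 29/30]
  13 → roll 8  [load 30/30]
  13 → roll 10 (new)  [load 13/30]
  11 → roll 10  [load 24/30]
  9 → roll 7  [load 29/30]
10 paper rolls opened.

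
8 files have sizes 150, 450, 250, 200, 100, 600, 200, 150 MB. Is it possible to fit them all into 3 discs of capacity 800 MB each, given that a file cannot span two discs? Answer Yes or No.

Yes

A valid assignment using 3 discs:
  disc 1: 600 + 200 = 800
  disc 2: 450 + 250 + 100 = 800
  disc 3: 200 + 150 + 150 = 500
Every load is within 800 MB, so 3 discs suffice.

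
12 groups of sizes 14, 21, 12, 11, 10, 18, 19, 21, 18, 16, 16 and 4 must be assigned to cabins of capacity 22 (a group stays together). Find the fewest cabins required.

Total = 21 + 21 + 19 + 18 + 18 + 16 + 16 + 14 + 12 + 11 + 10 + 4 = 180.
Lower bound: ⌈180/22⌉ = 9 cabins.
A packing using 10 cabins:
  cabin 1: 21 = 21
  cabin 2: 21 = 21
  cabin 3: 19 = 19
  cabin 4: 18 + 4 = 22
  cabin 5: 18 = 18
  cabin 6: 16 = 16
  cabin 7: 16 = 16
  cabin 8: 14 = 14
  cabin 9: 12 + 10 = 22
  cabin 10: 11 = 11
No arrangement into 9 cabins stays within capacity, so 10 is optimal.

10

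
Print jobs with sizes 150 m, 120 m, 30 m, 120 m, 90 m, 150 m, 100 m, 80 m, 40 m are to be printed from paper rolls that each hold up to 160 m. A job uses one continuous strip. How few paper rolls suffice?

7

Total = 150 + 150 + 120 + 120 + 100 + 90 + 80 + 40 + 30 = 880 m.
Lower bound: ⌈880/160⌉ = 6 paper rolls.
A packing using 7 paper rolls:
  roll 1: 150 = 150
  roll 2: 150 = 150
  roll 3: 120 + 40 = 160
  roll 4: 120 + 30 = 150
  roll 5: 100 = 100
  roll 6: 90 = 90
  roll 7: 80 = 80
No arrangement into 6 paper rolls stays within capacity, so 7 is optimal.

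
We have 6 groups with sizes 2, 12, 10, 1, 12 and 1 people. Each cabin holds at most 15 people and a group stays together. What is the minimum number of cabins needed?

Total = 12 + 12 + 10 + 2 + 1 + 1 = 38 people.
Lower bound: ⌈38/15⌉ = 3 cabins.
A packing using 3 cabins:
  cabin 1: 12 + 2 + 1 = 15
  cabin 2: 12 + 1 = 13
  cabin 3: 10 = 10
This matches the lower bound, so 3 is optimal.

3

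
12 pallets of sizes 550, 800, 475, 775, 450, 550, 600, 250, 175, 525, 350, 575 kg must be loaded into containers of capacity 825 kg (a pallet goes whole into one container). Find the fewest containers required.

Total = 800 + 775 + 600 + 575 + 550 + 550 + 525 + 475 + 450 + 350 + 250 + 175 = 6075 kg.
Lower bound: ⌈6075/825⌉ = 8 containers.
Also, 9 pallets each exceed 825/2 kg, and no two of those can share a container, so at least 9 containers are needed.
A packing using 9 containers:
  container 1: 800 = 800
  container 2: 775 = 775
  container 3: 600 + 175 = 775
  container 4: 575 + 250 = 825
  container 5: 550 = 550
  container 6: 550 = 550
  container 7: 525 = 525
  container 8: 475 + 350 = 825
  container 9: 450 = 450
This matches the lower bound, so 9 is optimal.

9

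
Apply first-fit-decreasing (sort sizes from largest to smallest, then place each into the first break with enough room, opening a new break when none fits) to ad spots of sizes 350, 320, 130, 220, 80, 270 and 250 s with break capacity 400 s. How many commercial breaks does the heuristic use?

Sorted descending: 350, 320, 270, 250, 220, 130, 80.
  350 → break 1 (new)  [load 350/400]
  320 → break 2 (new)  [load 320/400]
  270 → break 3 (new)  [load 270/400]
  250 → break 4 (new)  [load 250/400]
  220 → break 5 (new)  [load 220/400]
  130 → break 3  [load 400/400]
  80 → break 2  [load 400/400]
5 commercial breaks opened.

5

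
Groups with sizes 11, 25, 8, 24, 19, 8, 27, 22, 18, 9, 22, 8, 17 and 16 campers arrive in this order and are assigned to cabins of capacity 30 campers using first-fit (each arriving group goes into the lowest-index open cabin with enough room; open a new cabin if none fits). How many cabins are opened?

  11 → cabin 1 (new)  [load 11/30]
  25 → cabin 2 (new)  [load 25/30]
  8 → cabin 1  [load 19/30]
  24 → cabin 3 (new)  [load 24/30]
  19 → cabin 4 (new)  [load 19/30]
  8 → cabin 1  [load 27/30]
  27 → cabin 5 (new)  [load 27/30]
  22 → cabin 6 (new)  [load 22/30]
  18 → cabin 7 (new)  [load 18/30]
  9 → cabin 4  [load 28/30]
  22 → cabin 8 (new)  [load 22/30]
  8 → cabin 6  [load 30/30]
  17 → cabin 9 (new)  [load 17/30]
  16 → cabin 10 (new)  [load 16/30]
10 cabins opened.

10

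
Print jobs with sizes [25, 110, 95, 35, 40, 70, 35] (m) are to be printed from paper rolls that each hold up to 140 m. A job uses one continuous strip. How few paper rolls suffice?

Total = 110 + 95 + 70 + 40 + 35 + 35 + 25 = 410 m.
Lower bound: ⌈410/140⌉ = 3 paper rolls.
A packing using 3 paper rolls:
  roll 1: 110 + 25 = 135
  roll 2: 95 + 40 = 135
  roll 3: 70 + 35 + 35 = 140
This matches the lower bound, so 3 is optimal.

3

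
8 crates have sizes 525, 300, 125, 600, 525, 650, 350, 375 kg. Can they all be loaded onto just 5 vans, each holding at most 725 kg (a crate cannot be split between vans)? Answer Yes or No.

No

Total = 3450 kg; ⌈3450/725⌉ = 5.
The bound of 5 does not rule out 5, but exhaustive search shows no assignment into 5 vans of capacity 725 kg exists — the minimum is 6.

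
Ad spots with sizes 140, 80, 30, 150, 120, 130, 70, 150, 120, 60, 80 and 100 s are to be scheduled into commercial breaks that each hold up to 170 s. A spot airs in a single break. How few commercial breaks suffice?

9

Total = 150 + 150 + 140 + 130 + 120 + 120 + 100 + 80 + 80 + 70 + 60 + 30 = 1230 s.
Lower bound: ⌈1230/170⌉ = 8 commercial breaks.
A packing using 9 commercial breaks:
  break 1: 150 = 150
  break 2: 150 = 150
  break 3: 140 + 30 = 170
  break 4: 130 = 130
  break 5: 120 = 120
  break 6: 120 = 120
  break 7: 100 + 70 = 170
  break 8: 80 + 80 = 160
  break 9: 60 = 60
No arrangement into 8 commercial breaks stays within capacity, so 9 is optimal.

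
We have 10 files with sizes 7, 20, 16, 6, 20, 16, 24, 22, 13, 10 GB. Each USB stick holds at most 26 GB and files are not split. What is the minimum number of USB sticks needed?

Total = 24 + 22 + 20 + 20 + 16 + 16 + 13 + 10 + 7 + 6 = 154 GB.
Lower bound: ⌈154/26⌉ = 6 USB sticks.
A packing using 7 USB sticks:
  USB stick 1: 24 = 24
  USB stick 2: 22 = 22
  USB stick 3: 20 + 6 = 26
  USB stick 4: 20 = 20
  USB stick 5: 16 + 10 = 26
  USB stick 6: 16 + 7 = 23
  USB stick 7: 13 = 13
No arrangement into 6 USB sticks stays within capacity, so 7 is optimal.

7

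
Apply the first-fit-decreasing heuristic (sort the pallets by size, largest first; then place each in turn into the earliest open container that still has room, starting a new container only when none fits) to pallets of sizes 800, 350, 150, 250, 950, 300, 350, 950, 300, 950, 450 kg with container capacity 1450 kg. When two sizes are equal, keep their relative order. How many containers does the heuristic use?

5

Sorted descending: 950, 950, 950, 800, 450, 350, 350, 300, 300, 250, 150.
  950 → container 1 (new)  [load 950/1450]
  950 → container 2 (new)  [load 950/1450]
  950 → container 3 (new)  [load 950/1450]
  800 → container 4 (new)  [load 800/1450]
  450 → container 1  [load 1400/1450]
  350 → container 2  [load 1300/1450]
  350 → container 3  [load 1300/1450]
  300 → container 4  [load 1100/1450]
  300 → container 4  [load 1400/1450]
  250 → container 5 (new)  [load 250/1450]
  150 → container 2  [load 1450/1450]
5 containers opened.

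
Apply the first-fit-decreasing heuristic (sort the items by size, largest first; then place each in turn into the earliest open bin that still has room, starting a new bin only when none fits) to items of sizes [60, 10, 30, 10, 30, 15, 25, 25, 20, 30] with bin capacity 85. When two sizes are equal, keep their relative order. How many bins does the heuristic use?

3

Sorted descending: 60, 30, 30, 30, 25, 25, 20, 15, 10, 10.
  60 → bin 1 (new)  [load 60/85]
  30 → bin 2 (new)  [load 30/85]
  30 → bin 2  [load 60/85]
  30 → bin 3 (new)  [load 30/85]
  25 → bin 1  [load 85/85]
  25 → bin 2  [load 85/85]
  20 → bin 3  [load 50/85]
  15 → bin 3  [load 65/85]
  10 → bin 3  [load 75/85]
  10 → bin 3  [load 85/85]
3 bins opened.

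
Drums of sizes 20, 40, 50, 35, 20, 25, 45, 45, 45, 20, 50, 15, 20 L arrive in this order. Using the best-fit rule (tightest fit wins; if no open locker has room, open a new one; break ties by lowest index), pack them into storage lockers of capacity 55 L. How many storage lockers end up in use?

9

  20 → locker 1 (new)  [load 20/55]
  40 → locker 2 (new)  [load 40/55]
  50 → locker 3 (new)  [load 50/55]
  35 → locker 1  [load 55/55]
  20 → locker 4 (new)  [load 20/55]
  25 → locker 4  [load 45/55]
  45 → locker 5 (new)  [load 45/55]
  45 → locker 6 (new)  [load 45/55]
  45 → locker 7 (new)  [load 45/55]
  20 → locker 8 (new)  [load 20/55]
  50 → locker 9 (new)  [load 50/55]
  15 → locker 2  [load 55/55]
  20 → locker 8  [load 40/55]
9 storage lockers opened.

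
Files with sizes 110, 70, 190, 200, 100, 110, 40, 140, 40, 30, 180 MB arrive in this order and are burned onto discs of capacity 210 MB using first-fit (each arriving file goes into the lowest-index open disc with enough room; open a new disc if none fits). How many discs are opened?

  110 → disc 1 (new)  [load 110/210]
  70 → disc 1  [load 180/210]
  190 → disc 2 (new)  [load 190/210]
  200 → disc 3 (new)  [load 200/210]
  100 → disc 4 (new)  [load 100/210]
  110 → disc 4  [load 210/210]
  40 → disc 5 (new)  [load 40/210]
  140 → disc 5  [load 180/210]
  40 → disc 6 (new)  [load 40/210]
  30 → disc 1  [load 210/210]
  180 → disc 7 (new)  [load 180/210]
7 discs opened.

7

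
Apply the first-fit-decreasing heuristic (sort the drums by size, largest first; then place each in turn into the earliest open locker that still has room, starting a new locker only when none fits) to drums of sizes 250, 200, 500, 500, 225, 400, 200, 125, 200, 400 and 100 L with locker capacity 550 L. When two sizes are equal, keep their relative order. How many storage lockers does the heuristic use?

7

Sorted descending: 500, 500, 400, 400, 250, 225, 200, 200, 200, 125, 100.
  500 → locker 1 (new)  [load 500/550]
  500 → locker 2 (new)  [load 500/550]
  400 → locker 3 (new)  [load 400/550]
  400 → locker 4 (new)  [load 400/550]
  250 → locker 5 (new)  [load 250/550]
  225 → locker 5  [load 475/550]
  200 → locker 6 (new)  [load 200/550]
  200 → locker 6  [load 400/550]
  200 → locker 7 (new)  [load 200/550]
  125 → locker 3  [load 525/550]
  100 → locker 4  [load 500/550]
7 storage lockers opened.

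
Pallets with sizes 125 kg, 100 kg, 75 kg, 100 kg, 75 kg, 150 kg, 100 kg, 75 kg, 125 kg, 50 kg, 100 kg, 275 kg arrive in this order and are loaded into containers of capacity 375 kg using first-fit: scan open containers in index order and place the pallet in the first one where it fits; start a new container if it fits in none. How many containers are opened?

4

  125 → container 1 (new)  [load 125/375]
  100 → container 1  [load 225/375]
  75 → container 1  [load 300/375]
  100 → container 2 (new)  [load 100/375]
  75 → container 1  [load 375/375]
  150 → container 2  [load 250/375]
  100 → container 2  [load 350/375]
  75 → container 3 (new)  [load 75/375]
  125 → container 3  [load 200/375]
  50 → container 3  [load 250/375]
  100 → container 3  [load 350/375]
  275 → container 4 (new)  [load 275/375]
4 containers opened.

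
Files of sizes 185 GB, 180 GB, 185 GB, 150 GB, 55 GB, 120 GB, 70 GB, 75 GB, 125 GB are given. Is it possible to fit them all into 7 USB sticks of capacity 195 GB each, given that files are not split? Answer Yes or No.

A valid assignment using 7 USB sticks:
  USB stick 1: 185 = 185
  USB stick 2: 185 = 185
  USB stick 3: 180 = 180
  USB stick 4: 150 = 150
  USB stick 5: 125 + 70 = 195
  USB stick 6: 120 + 75 = 195
  USB stick 7: 55 = 55
Every load is within 195 GB, so 7 USB sticks suffice.

Yes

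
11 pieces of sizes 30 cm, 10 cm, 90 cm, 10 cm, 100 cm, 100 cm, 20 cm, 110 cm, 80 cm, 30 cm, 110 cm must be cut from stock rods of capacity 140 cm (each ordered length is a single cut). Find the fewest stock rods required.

6

Total = 110 + 110 + 100 + 100 + 90 + 80 + 30 + 30 + 20 + 10 + 10 = 690 cm.
Lower bound: ⌈690/140⌉ = 5 stock rods.
Also, 6 pieces each exceed 70 cm, and no two of those can share a stock rod, so at least 6 stock rods are needed.
A packing using 6 stock rods:
  stock rod 1: 110 + 30 = 140
  stock rod 2: 110 + 30 = 140
  stock rod 3: 100 + 20 + 10 + 10 = 140
  stock rod 4: 100 = 100
  stock rod 5: 90 = 90
  stock rod 6: 80 = 80
This matches the lower bound, so 6 is optimal.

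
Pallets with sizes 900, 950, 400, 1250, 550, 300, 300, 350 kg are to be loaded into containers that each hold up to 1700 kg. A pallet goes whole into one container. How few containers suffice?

Total = 1250 + 950 + 900 + 550 + 400 + 350 + 300 + 300 = 5000 kg.
Lower bound: ⌈5000/1700⌉ = 3 containers.
A packing using 4 containers:
  container 1: 1250 + 400 = 1650
  container 2: 950 + 550 = 1500
  container 3: 900 + 350 + 300 = 1550
  container 4: 300 = 300
No arrangement into 3 containers stays within capacity, so 4 is optimal.

4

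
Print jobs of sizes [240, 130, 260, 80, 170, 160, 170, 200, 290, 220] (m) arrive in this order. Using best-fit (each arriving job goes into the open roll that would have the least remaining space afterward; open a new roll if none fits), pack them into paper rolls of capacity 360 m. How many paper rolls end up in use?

7

  240 → roll 1 (new)  [load 240/360]
  130 → roll 2 (new)  [load 130/360]
  260 → roll 3 (new)  [load 260/360]
  80 → roll 3  [load 340/360]
  170 → roll 2  [load 300/360]
  160 → roll 4 (new)  [load 160/360]
  170 → roll 4  [load 330/360]
  200 → roll 5 (new)  [load 200/360]
  290 → roll 6 (new)  [load 290/360]
  220 → roll 7 (new)  [load 220/360]
7 paper rolls opened.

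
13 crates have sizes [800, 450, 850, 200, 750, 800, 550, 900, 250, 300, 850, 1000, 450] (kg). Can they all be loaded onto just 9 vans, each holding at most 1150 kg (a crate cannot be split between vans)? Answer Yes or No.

Yes

A valid assignment using 9 vans:
  van 1: 1000 = 1000
  van 2: 900 + 250 = 1150
  van 3: 850 + 300 = 1150
  van 4: 850 + 200 = 1050
  van 5: 800 = 800
  van 6: 800 = 800
  van 7: 750 = 750
  van 8: 550 + 450 = 1000
  van 9: 450 = 450
Every load is within 1150 kg, so 9 vans suffice.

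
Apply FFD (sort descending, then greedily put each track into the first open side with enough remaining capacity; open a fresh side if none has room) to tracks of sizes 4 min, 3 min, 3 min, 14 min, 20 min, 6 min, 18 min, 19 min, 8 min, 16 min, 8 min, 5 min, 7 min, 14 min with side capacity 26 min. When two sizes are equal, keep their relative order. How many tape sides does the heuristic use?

Sorted descending: 20, 19, 18, 16, 14, 14, 8, 8, 7, 6, 5, 4, 3, 3.
  20 → side 1 (new)  [load 20/26]
  19 → side 2 (new)  [load 19/26]
  18 → side 3 (new)  [load 18/26]
  16 → side 4 (new)  [load 16/26]
  14 → side 5 (new)  [load 14/26]
  14 → side 6 (new)  [load 14/26]
  8 → side 3  [load 26/26]
  8 → side 4  [load 24/26]
  7 → side 2  [load 26/26]
  6 → side 1  [load 26/26]
  5 → side 5  [load 19/26]
  4 → side 5  [load 23/26]
  3 → side 5  [load 26/26]
  3 → side 6  [load 17/26]
6 tape sides opened.

6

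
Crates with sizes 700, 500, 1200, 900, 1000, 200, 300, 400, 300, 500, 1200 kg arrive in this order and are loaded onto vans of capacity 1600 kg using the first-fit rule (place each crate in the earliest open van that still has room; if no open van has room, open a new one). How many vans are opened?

5

  700 → van 1 (new)  [load 700/1600]
  500 → van 1  [load 1200/1600]
  1200 → van 2 (new)  [load 1200/1600]
  900 → van 3 (new)  [load 900/1600]
  1000 → van 4 (new)  [load 1000/1600]
  200 → van 1  [load 1400/1600]
  300 → van 2  [load 1500/1600]
  400 → van 3  [load 1300/1600]
  300 → van 3  [load 1600/1600]
  500 → van 4  [load 1500/1600]
  1200 → van 5 (new)  [load 1200/1600]
5 vans opened.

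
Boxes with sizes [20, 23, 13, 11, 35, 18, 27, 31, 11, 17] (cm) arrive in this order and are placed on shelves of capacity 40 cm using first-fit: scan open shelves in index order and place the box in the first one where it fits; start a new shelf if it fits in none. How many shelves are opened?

  20 → shelf 1 (new)  [load 20/40]
  23 → shelf 2 (new)  [load 23/40]
  13 → shelf 1  [load 33/40]
  11 → shelf 2  [load 34/40]
  35 → shelf 3 (new)  [load 35/40]
  18 → shelf 4 (new)  [load 18/40]
  27 → shelf 5 (new)  [load 27/40]
  31 → shelf 6 (new)  [load 31/40]
  11 → shelf 4  [load 29/40]
  17 → shelf 7 (new)  [load 17/40]
7 shelves opened.

7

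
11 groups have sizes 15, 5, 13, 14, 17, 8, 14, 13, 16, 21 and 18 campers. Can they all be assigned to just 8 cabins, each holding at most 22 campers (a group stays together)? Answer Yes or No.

Total = 154 campers; ⌈154/22⌉ = 7.
9 groups each exceed half the capacity and cannot share a cabin, forcing at least 9 cabins.
At least 9 cabins are required, but only 8 are allowed.

No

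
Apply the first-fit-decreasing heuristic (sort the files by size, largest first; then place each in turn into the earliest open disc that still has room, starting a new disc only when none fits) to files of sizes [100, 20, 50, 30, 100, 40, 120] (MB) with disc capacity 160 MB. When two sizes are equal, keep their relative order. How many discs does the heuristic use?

Sorted descending: 120, 100, 100, 50, 40, 30, 20.
  120 → disc 1 (new)  [load 120/160]
  100 → disc 2 (new)  [load 100/160]
  100 → disc 3 (new)  [load 100/160]
  50 → disc 2  [load 150/160]
  40 → disc 1  [load 160/160]
  30 → disc 3  [load 130/160]
  20 → disc 3  [load 150/160]
3 discs opened.

3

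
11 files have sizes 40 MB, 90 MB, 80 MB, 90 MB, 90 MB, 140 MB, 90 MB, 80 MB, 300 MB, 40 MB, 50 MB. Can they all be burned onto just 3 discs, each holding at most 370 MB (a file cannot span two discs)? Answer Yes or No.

Total = 1090 MB; ⌈1090/370⌉ = 3.
The bound of 3 does not rule out 3, but exhaustive search shows no assignment into 3 discs of capacity 370 MB exists — the minimum is 4.

No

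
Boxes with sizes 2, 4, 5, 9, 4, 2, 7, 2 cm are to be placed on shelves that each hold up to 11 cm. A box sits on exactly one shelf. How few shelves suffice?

4

Total = 9 + 7 + 5 + 4 + 4 + 2 + 2 + 2 = 35 cm.
Lower bound: ⌈35/11⌉ = 4 shelves.
A packing using 4 shelves:
  shelf 1: 9 + 2 = 11
  shelf 2: 7 + 4 = 11
  shelf 3: 5 + 4 + 2 = 11
  shelf 4: 2 = 2
This matches the lower bound, so 4 is optimal.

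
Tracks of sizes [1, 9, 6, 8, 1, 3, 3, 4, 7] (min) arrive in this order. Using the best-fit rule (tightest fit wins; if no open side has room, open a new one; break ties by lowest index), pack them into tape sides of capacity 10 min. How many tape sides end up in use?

5

  1 → side 1 (new)  [load 1/10]
  9 → side 1  [load 10/10]
  6 → side 2 (new)  [load 6/10]
  8 → side 3 (new)  [load 8/10]
  1 → side 3  [load 9/10]
  3 → side 2  [load 9/10]
  3 → side 4 (new)  [load 3/10]
  4 → side 4  [load 7/10]
  7 → side 5 (new)  [load 7/10]
5 tape sides opened.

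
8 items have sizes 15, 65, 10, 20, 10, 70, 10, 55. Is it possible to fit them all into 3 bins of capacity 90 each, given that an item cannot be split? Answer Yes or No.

A valid assignment using 3 bins:
  bin 1: 70 + 20 = 90
  bin 2: 65 + 15 + 10 = 90
  bin 3: 55 + 10 + 10 = 75
Every load is within 90, so 3 bins suffice.

Yes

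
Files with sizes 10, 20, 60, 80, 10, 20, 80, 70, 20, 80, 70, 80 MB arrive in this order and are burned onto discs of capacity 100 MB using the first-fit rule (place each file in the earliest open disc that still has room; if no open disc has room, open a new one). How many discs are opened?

  10 → disc 1 (new)  [load 10/100]
  20 → disc 1  [load 30/100]
  60 → disc 1  [load 90/100]
  80 → disc 2 (new)  [load 80/100]
  10 → disc 1  [load 100/100]
  20 → disc 2  [load 100/100]
  80 → disc 3 (new)  [load 80/100]
  70 → disc 4 (new)  [load 70/100]
  20 → disc 3  [load 100/100]
  80 → disc 5 (new)  [load 80/100]
  70 → disc 6 (new)  [load 70/100]
  80 → disc 7 (new)  [load 80/100]
7 discs opened.

7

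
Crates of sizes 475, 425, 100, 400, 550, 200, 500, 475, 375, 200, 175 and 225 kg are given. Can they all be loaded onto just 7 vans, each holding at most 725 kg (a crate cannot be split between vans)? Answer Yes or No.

A valid assignment using 7 vans:
  van 1: 550 + 175 = 725
  van 2: 500 + 225 = 725
  van 3: 475 + 200 = 675
  van 4: 475 + 200 = 675
  van 5: 425 + 100 = 525
  van 6: 400 = 400
  van 7: 375 = 375
Every load is within 725 kg, so 7 vans suffice.

Yes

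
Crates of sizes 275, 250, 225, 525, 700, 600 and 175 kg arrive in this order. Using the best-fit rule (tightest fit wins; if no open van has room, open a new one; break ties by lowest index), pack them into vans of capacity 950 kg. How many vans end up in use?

4

  275 → van 1 (new)  [load 275/950]
  250 → van 1  [load 525/950]
  225 → van 1  [load 750/950]
  525 → van 2 (new)  [load 525/950]
  700 → van 3 (new)  [load 700/950]
  600 → van 4 (new)  [load 600/950]
  175 → van 1  [load 925/950]
4 vans opened.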